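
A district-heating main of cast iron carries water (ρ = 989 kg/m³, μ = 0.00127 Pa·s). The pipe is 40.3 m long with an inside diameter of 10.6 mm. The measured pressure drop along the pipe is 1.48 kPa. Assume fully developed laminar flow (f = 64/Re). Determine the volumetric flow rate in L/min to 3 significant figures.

For laminar flow, f = 64/Re with Re = ρVD/μ, so Darcy-Weisbach reduces to ΔP = 32μLV/D². Solving for V: V = ΔP·D²/(32μL) = 1480·(0.0106)²/(32·0.00127·40.3) = 0.1015 m/s.
Check: Re = ρVD/μ = 989·0.1015·0.0106/0.00127 = 838.1 < 2300, so the laminar assumption holds.
Q = V·A = 0.1015·(π/4·0.0106²) = 8.96e-06 m³/s = 0.538 L/min.

Q ≈ 0.538 L/min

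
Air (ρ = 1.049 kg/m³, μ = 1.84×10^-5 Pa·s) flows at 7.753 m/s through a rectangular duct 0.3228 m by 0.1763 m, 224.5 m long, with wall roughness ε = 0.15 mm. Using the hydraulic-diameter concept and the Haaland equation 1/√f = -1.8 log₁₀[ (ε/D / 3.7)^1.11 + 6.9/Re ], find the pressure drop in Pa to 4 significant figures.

Hydraulic diameter D_h = 4A/P = 4·(0.3228·0.1763)/(2·(0.3228+0.1763)) = 0.2276/0.9982 = 0.228 m.
Re = ρVD_h/μ = 1.049·7.753·0.228/1.84e-05 = 1.008e+05.
ε/D_h = 0.00015/0.228 = 0.000658; Haaland gives 1/√f = -1.8 log₁₀[6.88e-05+6.85e-05] = 6.953, so f = 0.02069.
ΔP = f(L/D_h)(ρV²/2) = 0.02069·224.5/0.228·31.53 = 642 Pa.

ΔP ≈ 642.0 Pa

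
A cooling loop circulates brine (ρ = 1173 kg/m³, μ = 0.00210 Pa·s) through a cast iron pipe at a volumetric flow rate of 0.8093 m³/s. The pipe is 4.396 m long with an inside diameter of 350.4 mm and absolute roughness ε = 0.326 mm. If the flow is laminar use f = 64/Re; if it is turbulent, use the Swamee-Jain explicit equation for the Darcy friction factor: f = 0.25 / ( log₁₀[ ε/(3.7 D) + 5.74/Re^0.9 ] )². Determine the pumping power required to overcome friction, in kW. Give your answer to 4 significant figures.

P ≈ 8.204 kW

Cross-sectional area A = πD²/4 = π(0.3504)²/4 = 0.09643 m²; mean velocity V = Q/A = 0.8093/0.09643 = 8.393 m/s.
Reynolds number Re = ρVD/μ = 1173 · 8.393 · 0.3504 / 0.0021 = 1.643e+06.
Re > 4000 → turbulent. Relative roughness ε/D = 0.000326/0.3504 = 0.00093. Swamee-Jain: f = 0.25/(log₁₀[0.00093/3.7 + 5.74/1.643e+06^0.9])² = 0.25/(log₁₀[0.000251 + 1.46e-05])² = 0.25/(-3.575)² = 0.01956.
Darcy-Weisbach: ΔP = f(L/D)(ρV²/2) = 0.01956·(4.396/0.3504)·(1173·8.393²/2) = 0.01956·12.55·4.131e+04 = 1.014e+04 Pa.
Pumping power P = QΔP = 0.8093·1.014e+04 = 8204.3 W = 8.204 kW.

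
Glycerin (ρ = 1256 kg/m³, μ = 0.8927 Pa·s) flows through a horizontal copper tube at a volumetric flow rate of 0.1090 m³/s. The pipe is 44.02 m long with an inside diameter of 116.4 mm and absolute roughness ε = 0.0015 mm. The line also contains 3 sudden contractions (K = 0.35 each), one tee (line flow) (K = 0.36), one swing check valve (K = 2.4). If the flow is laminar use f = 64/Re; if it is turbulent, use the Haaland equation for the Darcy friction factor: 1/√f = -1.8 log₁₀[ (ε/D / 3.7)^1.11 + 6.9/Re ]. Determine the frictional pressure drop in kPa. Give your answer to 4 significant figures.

ΔP ≈ 1202 kPa

Cross-sectional area A = πD²/4 = π(0.1164)²/4 = 0.01064 m²; mean velocity V = Q/A = 0.109/0.01064 = 10.24 m/s.
Reynolds number Re = ρVD/μ = 1256 · 10.24 · 0.1164 / 0.893 = 1678.
Re < 2300 → laminar flow, so f = 64/Re = 64/1678 = 0.03815 (the turbulent correlation is not needed).
Total minor-loss coefficient ΣK = 3·0.35 + 1·0.36 + 1·2.4 = 3.81.
ΔP = [f·L/D + ΣK]·(ρV²/2) = [0.03815·44.02/0.1164 + 3.81]·(1256·10.24²/2) = [14.43 + 3.81]·6.589e+04 = 1.202e+06 Pa.
ΔP = 1.202e+06 Pa = 1202 kPa.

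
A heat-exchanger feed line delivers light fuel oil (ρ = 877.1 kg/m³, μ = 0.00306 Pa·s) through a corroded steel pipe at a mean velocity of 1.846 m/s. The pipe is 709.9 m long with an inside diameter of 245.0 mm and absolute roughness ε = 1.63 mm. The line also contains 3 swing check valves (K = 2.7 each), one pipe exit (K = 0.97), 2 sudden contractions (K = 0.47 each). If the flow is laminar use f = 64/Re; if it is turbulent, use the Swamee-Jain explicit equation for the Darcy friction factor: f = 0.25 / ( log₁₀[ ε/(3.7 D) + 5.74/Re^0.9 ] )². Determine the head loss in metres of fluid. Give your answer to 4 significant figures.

h_f ≈ 18.85 m

Reynolds number Re = ρVD/μ = 877.1 · 1.846 · 0.245 / 0.00306 = 1.296e+05.
Re > 4000 → turbulent. Relative roughness ε/D = 0.00163/0.245 = 0.00665. Swamee-Jain: f = 0.25/(log₁₀[0.00665/3.7 + 5.74/1.296e+05^0.9])² = 0.25/(log₁₀[0.0018 + 0.000144])² = 0.25/(-2.712)² = 0.034.
Total minor-loss coefficient ΣK = 3·2.7 + 1·0.97 + 2·0.47 = 10.
ΔP = [f·L/D + ΣK]·(ρV²/2) = [0.034·709.9/0.245 + 10]·(877.1·1.846²/2) = [98.51 + 10]·1494 = 1.622e+05 Pa.
Head loss h_f = ΔP/(ρg) = 1.622e+05/(877.1·9.81) = 18.85 m.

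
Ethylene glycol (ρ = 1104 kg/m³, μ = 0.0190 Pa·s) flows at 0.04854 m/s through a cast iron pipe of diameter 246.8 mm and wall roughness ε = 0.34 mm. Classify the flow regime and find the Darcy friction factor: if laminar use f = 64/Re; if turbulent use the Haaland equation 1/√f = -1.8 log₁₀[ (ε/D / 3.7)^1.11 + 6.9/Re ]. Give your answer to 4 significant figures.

f ≈ 0.09194

Re = ρVD/μ = 1104·0.04854·0.2468/0.019 = 696.1.
Re < 2300 → laminar, so f = 64/Re = 0.09194 (roughness is irrelevant in laminar flow).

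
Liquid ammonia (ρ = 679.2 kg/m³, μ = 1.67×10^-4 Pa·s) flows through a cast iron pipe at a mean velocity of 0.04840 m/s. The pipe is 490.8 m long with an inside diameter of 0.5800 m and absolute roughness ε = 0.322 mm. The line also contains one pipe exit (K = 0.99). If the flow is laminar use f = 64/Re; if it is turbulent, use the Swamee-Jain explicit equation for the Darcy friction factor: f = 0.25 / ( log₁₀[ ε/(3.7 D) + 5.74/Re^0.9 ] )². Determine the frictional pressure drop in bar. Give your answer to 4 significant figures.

ΔP ≈ 1.447×10^-4 bar

Reynolds number Re = ρVD/μ = 679.2 · 0.0484 · 0.58 / 0.000167 = 1.142e+05.
Re > 4000 → turbulent. Relative roughness ε/D = 0.000322/0.58 = 0.000555. Swamee-Jain: f = 0.25/(log₁₀[0.000555/3.7 + 5.74/1.142e+05^0.9])² = 0.25/(log₁₀[0.00015 + 0.000161])² = 0.25/(-3.507)² = 0.02033.
Total minor-loss coefficient ΣK = 1·0.99 = 0.99.
ΔP = [f·L/D + ΣK]·(ρV²/2) = [0.02033·490.8/0.58 + 0.99]·(679.2·0.0484²/2) = [17.2 + 0.99]·0.7955 = 14.47 Pa.
ΔP = 14.47 Pa = 1.447×10^-4 bar.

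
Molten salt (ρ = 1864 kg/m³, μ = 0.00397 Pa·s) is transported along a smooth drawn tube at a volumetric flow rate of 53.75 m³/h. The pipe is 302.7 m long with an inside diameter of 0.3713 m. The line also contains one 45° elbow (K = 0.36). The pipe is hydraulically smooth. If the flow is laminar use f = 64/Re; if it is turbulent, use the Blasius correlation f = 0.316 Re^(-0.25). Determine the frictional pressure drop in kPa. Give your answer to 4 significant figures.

Q = 53.75 m³/h = 53.75/3600 = 0.01493 m³/s.
Cross-sectional area A = πD²/4 = π(0.3713)²/4 = 0.1083 m²; mean velocity V = Q/A = 0.01493/0.1083 = 0.1379 m/s.
Reynolds number Re = ρVD/μ = 1864 · 0.1379 · 0.3713 / 0.00397 = 2.404e+04.
Re > 4000 → turbulent. Smooth-pipe (Blasius): f = 0.316 Re^(-0.25) = 0.316/(2.404e+04)^0.25 = 0.02538.
Total minor-loss coefficient ΣK = 1·0.36 = 0.36.
ΔP = [f·L/D + ΣK]·(ρV²/2) = [0.02538·302.7/0.3713 + 0.36]·(1864·0.1379²/2) = [20.69 + 0.36]·17.72 = 373 Pa.
ΔP = 373 Pa = 0.3730 kPa.

ΔP ≈ 0.3730 kPa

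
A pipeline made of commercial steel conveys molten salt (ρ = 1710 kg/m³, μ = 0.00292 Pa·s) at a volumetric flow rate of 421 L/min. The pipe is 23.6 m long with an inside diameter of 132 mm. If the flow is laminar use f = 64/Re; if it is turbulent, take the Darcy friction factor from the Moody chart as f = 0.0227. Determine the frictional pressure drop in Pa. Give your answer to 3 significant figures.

ΔP ≈ 912 Pa

Q = 421 L/min = 421/60000 = 0.007017 m³/s.
Cross-sectional area A = πD²/4 = π(0.132)²/4 = 0.01368 m²; mean velocity V = Q/A = 0.007017/0.01368 = 0.5127 m/s.
Reynolds number Re = ρVD/μ = 1710 · 0.5127 · 0.132 / 0.00292 = 3.964e+04.
Re > 4000 → turbulent; use the Moody-chart value f = 0.0227.
Darcy-Weisbach: ΔP = f(L/D)(ρV²/2) = 0.0227·(23.6/0.132)·(1710·0.5127²/2) = 0.0227·178.8·224.8 = 912.3 Pa.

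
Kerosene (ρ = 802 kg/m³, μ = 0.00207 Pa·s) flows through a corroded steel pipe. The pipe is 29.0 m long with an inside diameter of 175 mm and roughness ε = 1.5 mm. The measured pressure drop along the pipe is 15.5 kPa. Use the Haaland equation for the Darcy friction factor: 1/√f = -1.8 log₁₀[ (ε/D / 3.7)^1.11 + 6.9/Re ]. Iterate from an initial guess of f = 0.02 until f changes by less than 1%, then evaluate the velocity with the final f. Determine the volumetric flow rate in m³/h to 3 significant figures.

Rearranging Darcy-Weisbach: V = √(2·ΔP·D/(f·L·ρ)). With ε/D = 0.0015/0.175 = 0.00857, iterate starting from f = 0.02:
  f = 0.02 → V = √(2·1.55e+04·0.175/(0.02·29·802)) = 3.415 m/s; Re = ρVD/μ = 2.315e+05; f → 0.03634
  f = 0.03634 → V = 2.533 m/s; Re = 1.718e+05; f → 0.03643
Converged (Δf/f < 1%). With the final f = 0.03643: V = √(2·1.55e+04·0.175/(0.03643·29·802)) = 2.53 m/s.
Q = V·A = 2.53·(π/4·0.175²) = 0.06086 m³/s = 219 m³/h.

Q ≈ 219 m³/h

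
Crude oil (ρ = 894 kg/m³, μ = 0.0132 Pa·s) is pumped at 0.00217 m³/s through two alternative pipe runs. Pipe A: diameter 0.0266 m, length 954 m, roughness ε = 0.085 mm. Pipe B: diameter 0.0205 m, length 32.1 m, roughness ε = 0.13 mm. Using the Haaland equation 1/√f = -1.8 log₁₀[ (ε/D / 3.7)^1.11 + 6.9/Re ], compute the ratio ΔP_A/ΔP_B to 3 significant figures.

Pipe A: V = Q/A = 0.00217/0.0005557 = 3.905 m/s; Re = 7035; ε/D = 0.0032; Haaland → f = 0.03772; ΔP_A = f(L/D)(ρV²/2) = 9.22e+06 Pa.
Pipe B: V = Q/A = 0.00217/0.0003301 = 6.574 m/s; Re = 9128; ε/D = 0.00634; Haaland → f = 0.03953; ΔP_B = f(L/D)(ρV²/2) = 1.196e+06 Pa.
ΔP_A/ΔP_B = 9.22e+06/1.196e+06 = 7.71.

ΔP_A/ΔP_B ≈ 7.71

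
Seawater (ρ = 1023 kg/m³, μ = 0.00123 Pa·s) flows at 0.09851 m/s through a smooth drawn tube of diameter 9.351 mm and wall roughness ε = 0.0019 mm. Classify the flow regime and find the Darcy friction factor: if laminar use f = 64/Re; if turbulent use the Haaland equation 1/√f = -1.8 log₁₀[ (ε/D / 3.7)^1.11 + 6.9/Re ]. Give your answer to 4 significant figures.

Re = ρVD/μ = 1023·0.09851·0.009351/0.00123 = 766.1.
Re < 2300 → laminar, so f = 64/Re = 0.08354 (roughness is irrelevant in laminar flow).

f ≈ 0.08354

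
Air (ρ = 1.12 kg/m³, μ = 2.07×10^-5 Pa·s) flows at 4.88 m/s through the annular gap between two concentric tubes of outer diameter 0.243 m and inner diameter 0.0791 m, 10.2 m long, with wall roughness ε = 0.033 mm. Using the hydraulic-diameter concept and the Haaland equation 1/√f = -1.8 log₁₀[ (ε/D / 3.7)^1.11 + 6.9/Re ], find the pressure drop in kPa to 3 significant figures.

ΔP ≈ 0.0182 kPa

Hydraulic diameter D_h = 4A/P = D_o - D_i = 0.243 - 0.0791 = 0.1639 m.
Re = ρVD_h/μ = 1.12·4.88·0.1639/2.07e-05 = 4.328e+04.
ε/D_h = 3.3e-05/0.1639 = 0.000201; Haaland gives 1/√f = -1.8 log₁₀[1.85e-05+0.000159] = 6.75, so f = 0.02195.
ΔP = f(L/D_h)(ρV²/2) = 0.02195·10.2/0.1639·13.34 = 18.22 Pa.
ΔP = 0.0182 kPa.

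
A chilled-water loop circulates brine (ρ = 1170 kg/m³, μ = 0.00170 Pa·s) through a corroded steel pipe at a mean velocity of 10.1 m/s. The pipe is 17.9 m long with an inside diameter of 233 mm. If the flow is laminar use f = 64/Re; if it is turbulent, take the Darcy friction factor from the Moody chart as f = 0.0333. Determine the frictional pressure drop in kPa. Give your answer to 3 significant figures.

Reynolds number Re = ρVD/μ = 1170 · 10.1 · 0.233 / 0.0017 = 1.62e+06.
Re > 4000 → turbulent; use the Moody-chart value f = 0.0333.
Darcy-Weisbach: ΔP = f(L/D)(ρV²/2) = 0.0333·(17.9/0.233)·(1170·10.1²/2) = 0.0333·76.82·5.968e+04 = 1.527e+05 Pa.
ΔP = 1.527e+05 Pa = 153 kPa.

ΔP ≈ 153 kPa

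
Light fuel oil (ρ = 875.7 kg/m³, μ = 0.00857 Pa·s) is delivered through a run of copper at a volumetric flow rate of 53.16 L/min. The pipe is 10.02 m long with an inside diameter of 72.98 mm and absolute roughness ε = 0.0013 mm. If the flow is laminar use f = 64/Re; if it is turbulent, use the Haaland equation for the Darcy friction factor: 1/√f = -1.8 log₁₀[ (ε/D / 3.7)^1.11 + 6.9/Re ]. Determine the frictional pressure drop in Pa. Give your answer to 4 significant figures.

Q = 53.16 L/min = 53.16/60000 = 0.000886 m³/s.
Cross-sectional area A = πD²/4 = π(0.07298)²/4 = 0.004183 m²; mean velocity V = Q/A = 0.000886/0.004183 = 0.2118 m/s.
Reynolds number Re = ρVD/μ = 875.7 · 0.2118 · 0.07298 / 0.00857 = 1579.
Re < 2300 → laminar flow, so f = 64/Re = 64/1579 = 0.04052 (the turbulent correlation is not needed).
Darcy-Weisbach: ΔP = f(L/D)(ρV²/2) = 0.04052·(10.02/0.07298)·(875.7·0.2118²/2) = 0.04052·137.3·19.64 = 109.3 Pa.

ΔP ≈ 109.3 Pa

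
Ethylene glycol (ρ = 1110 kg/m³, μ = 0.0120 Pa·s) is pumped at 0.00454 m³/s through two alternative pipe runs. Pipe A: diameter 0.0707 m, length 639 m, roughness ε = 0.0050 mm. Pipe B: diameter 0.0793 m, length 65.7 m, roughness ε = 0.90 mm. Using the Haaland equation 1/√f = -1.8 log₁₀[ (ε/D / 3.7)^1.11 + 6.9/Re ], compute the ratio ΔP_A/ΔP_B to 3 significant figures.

Pipe A: V = Q/A = 0.00454/0.003926 = 1.156 m/s; Re = 7563; ε/D = 7.07e-05; Haaland → f = 0.03346; ΔP_A = f(L/D)(ρV²/2) = 2.245e+05 Pa.
Pipe B: V = Q/A = 0.00454/0.004939 = 0.9192 m/s; Re = 6743; ε/D = 0.0113; Haaland → f = 0.04646; ΔP_B = f(L/D)(ρV²/2) = 1.805e+04 Pa.
ΔP_A/ΔP_B = 2.245e+05/1.805e+04 = 12.4.

ΔP_A/ΔP_B ≈ 12.4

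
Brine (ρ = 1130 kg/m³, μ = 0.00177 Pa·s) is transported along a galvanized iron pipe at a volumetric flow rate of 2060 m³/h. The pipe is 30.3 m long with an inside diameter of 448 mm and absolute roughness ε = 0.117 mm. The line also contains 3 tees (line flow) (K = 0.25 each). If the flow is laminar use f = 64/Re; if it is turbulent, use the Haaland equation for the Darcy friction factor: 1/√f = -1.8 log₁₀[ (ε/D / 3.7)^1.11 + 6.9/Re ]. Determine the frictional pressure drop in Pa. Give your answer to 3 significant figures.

Q = 2060 m³/h = 2060/3600 = 0.5722 m³/s.
Cross-sectional area A = πD²/4 = π(0.448)²/4 = 0.1576 m²; mean velocity V = Q/A = 0.5722/0.1576 = 3.63 m/s.
Reynolds number Re = ρVD/μ = 1130 · 3.63 · 0.448 / 0.00177 = 1.038e+06.
Re > 4000 → turbulent. Relative roughness ε/D = 0.000117/0.448 = 0.000261. Haaland: 1/√f = -1.8 log₁₀[(0.000261/3.7)^1.11 + 6.9/1.038e+06] = -1.8 log₁₀[2.47e-05 + 6.65e-06] = 8.108, so f = 0.01521.
Total minor-loss coefficient ΣK = 3·0.25 = 0.75.
ΔP = [f·L/D + ΣK]·(ρV²/2) = [0.01521·30.3/0.448 + 0.75]·(1130·3.63²/2) = [1.029 + 0.75]·7445 = 1.324e+04 Pa.

ΔP ≈ 13200 Pa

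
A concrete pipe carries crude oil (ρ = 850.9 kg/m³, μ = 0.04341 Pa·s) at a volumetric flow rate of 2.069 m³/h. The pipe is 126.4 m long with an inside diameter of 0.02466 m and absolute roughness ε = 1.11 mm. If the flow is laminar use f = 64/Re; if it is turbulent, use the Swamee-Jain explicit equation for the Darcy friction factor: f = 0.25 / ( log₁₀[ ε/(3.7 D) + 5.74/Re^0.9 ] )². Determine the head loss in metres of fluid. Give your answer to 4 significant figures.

Q = 2.069 m³/h = 2.069/3600 = 0.0005747 m³/s.
Cross-sectional area A = πD²/4 = π(0.02466)²/4 = 0.0004776 m²; mean velocity V = Q/A = 0.0005747/0.0004776 = 1.203 m/s.
Reynolds number Re = ρVD/μ = 850.9 · 1.203 · 0.02466 / 0.0434 = 581.7.
Re < 2300 → laminar flow, so f = 64/Re = 64/581.7 = 0.11 (the turbulent correlation is not needed).
Darcy-Weisbach: ΔP = f(L/D)(ρV²/2) = 0.11·(126.4/0.02466)·(850.9·1.203²/2) = 0.11·5126·616 = 3.474e+05 Pa.
Head loss h_f = ΔP/(ρg) = 3.474e+05/(850.9·9.81) = 41.62 m.

h_f ≈ 41.62 m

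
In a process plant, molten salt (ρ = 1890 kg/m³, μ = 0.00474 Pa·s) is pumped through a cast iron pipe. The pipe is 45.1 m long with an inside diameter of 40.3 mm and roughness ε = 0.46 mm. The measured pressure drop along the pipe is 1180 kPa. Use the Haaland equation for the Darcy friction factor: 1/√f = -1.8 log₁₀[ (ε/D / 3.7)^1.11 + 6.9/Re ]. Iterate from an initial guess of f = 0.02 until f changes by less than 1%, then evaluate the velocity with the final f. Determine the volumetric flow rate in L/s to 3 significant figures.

Rearranging Darcy-Weisbach: V = √(2·ΔP·D/(f·L·ρ)). With ε/D = 0.00046/0.0403 = 0.0114, iterate starting from f = 0.02:
  f = 0.02 → V = √(2·1.18e+06·0.0403/(0.02·45.1·1890)) = 7.469 m/s; Re = ρVD/μ = 1.2e+05; f → 0.04017
  f = 0.04017 → V = 5.27 m/s; Re = 8.469e+04; f → 0.04035
Converged (Δf/f < 1%). With the final f = 0.04035: V = √(2·1.18e+06·0.0403/(0.04035·45.1·1890)) = 5.259 m/s.
Q = V·A = 5.259·(π/4·0.0403²) = 0.006708 m³/s = 6.71 L/s.

Q ≈ 6.71 L/s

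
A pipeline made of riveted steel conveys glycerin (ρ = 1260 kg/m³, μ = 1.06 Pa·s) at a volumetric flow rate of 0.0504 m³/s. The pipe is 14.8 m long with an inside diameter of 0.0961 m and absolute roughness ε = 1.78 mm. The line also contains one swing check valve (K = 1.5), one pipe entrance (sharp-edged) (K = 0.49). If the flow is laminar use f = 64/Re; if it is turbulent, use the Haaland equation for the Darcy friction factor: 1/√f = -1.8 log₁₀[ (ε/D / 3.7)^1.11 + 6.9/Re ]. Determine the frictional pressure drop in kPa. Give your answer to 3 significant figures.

ΔP ≈ 438 kPa

Cross-sectional area A = πD²/4 = π(0.0961)²/4 = 0.007253 m²; mean velocity V = Q/A = 0.0504/0.007253 = 6.949 m/s.
Reynolds number Re = ρVD/μ = 1260 · 6.949 · 0.0961 / 1.06 = 793.7.
Re < 2300 → laminar flow, so f = 64/Re = 64/793.7 = 0.08063 (the turbulent correlation is not needed).
Total minor-loss coefficient ΣK = 1·1.5 + 1·0.49 = 1.99.
ΔP = [f·L/D + ΣK]·(ρV²/2) = [0.08063·14.8/0.0961 + 1.99]·(1260·6.949²/2) = [12.42 + 1.99]·3.042e+04 = 4.382e+05 Pa.
ΔP = 4.382e+05 Pa = 438 kPa.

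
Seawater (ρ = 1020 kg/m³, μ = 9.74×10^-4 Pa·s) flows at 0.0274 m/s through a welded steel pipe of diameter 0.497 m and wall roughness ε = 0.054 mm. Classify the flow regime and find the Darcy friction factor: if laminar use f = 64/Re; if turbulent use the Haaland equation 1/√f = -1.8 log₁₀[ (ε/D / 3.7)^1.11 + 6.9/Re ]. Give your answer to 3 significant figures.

f ≈ 0.0282

Re = ρVD/μ = 1020·0.0274·0.497/0.000974 = 1.426e+04.
Re > 4000 → turbulent. ε/D = 5.4e-05/0.497 = 0.000109; Haaland: 1/√f = -1.8 log₁₀[9.32e-06 + 0.000484] = 5.953, so f = 0.02822.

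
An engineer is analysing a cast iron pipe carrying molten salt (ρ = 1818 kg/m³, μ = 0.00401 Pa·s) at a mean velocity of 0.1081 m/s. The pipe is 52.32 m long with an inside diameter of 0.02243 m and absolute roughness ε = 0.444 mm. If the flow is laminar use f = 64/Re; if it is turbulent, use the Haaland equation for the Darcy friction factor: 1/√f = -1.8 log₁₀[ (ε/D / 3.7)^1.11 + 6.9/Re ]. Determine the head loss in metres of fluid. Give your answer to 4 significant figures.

Reynolds number Re = ρVD/μ = 1818 · 0.1081 · 0.02243 / 0.00401 = 1099.
Re < 2300 → laminar flow, so f = 64/Re = 64/1099 = 0.05822 (the turbulent correlation is not needed).
Darcy-Weisbach: ΔP = f(L/D)(ρV²/2) = 0.05822·(52.32/0.02243)·(1818·0.1081²/2) = 0.05822·2333·10.62 = 1443 Pa.
Head loss h_f = ΔP/(ρg) = 1443/(1818·9.81) = 0.08088 m.

h_f ≈ 0.08088 m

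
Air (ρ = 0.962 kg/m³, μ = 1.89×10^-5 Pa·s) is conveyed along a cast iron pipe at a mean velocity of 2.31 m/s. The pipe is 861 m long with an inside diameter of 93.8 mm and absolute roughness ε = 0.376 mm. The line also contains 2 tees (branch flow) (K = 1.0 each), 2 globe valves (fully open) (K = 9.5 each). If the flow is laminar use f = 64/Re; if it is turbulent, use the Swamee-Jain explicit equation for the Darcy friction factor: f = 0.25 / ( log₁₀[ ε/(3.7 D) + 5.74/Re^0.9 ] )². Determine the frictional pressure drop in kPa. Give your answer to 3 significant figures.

Reynolds number Re = ρVD/μ = 0.962 · 2.31 · 0.0938 / 1.89e-05 = 1.103e+04.
Re > 4000 → turbulent. Relative roughness ε/D = 0.000376/0.0938 = 0.00401. Swamee-Jain: f = 0.25/(log₁₀[0.00401/3.7 + 5.74/1.103e+04^0.9])² = 0.25/(log₁₀[0.00108 + 0.00132])² = 0.25/(-2.619)² = 0.03644.
Total minor-loss coefficient ΣK = 2·1 + 2·9.5 = 21.
ΔP = [f·L/D + ΣK]·(ρV²/2) = [0.03644·861/0.0938 + 21]·(0.962·2.31²/2) = [334.5 + 21]·2.567 = 912.5 Pa.
ΔP = 912.5 Pa = 0.913 kPa.

ΔP ≈ 0.913 kPa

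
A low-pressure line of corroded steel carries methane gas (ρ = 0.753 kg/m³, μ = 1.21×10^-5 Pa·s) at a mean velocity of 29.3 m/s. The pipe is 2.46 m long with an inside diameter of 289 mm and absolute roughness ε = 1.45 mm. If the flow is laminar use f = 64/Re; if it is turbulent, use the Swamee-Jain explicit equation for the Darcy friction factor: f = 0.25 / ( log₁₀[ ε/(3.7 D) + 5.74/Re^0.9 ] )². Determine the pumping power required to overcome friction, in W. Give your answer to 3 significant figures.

P ≈ 162 W

Reynolds number Re = ρVD/μ = 0.753 · 29.3 · 0.289 / 1.21e-05 = 5.27e+05.
Re > 4000 → turbulent. Relative roughness ε/D = 0.00145/0.289 = 0.00502. Swamee-Jain: f = 0.25/(log₁₀[0.00502/3.7 + 5.74/5.27e+05^0.9])² = 0.25/(log₁₀[0.00136 + 4.07e-05])² = 0.25/(-2.855)² = 0.03067.
Darcy-Weisbach: ΔP = f(L/D)(ρV²/2) = 0.03067·(2.46/0.289)·(0.753·29.3²/2) = 0.03067·8.512·323.2 = 84.39 Pa.
Q = V·A = 29.3·0.0656 = 1.922 m³/s.
Pumping power P = QΔP = 1.922·84.39 = 162.2 W = 162 W.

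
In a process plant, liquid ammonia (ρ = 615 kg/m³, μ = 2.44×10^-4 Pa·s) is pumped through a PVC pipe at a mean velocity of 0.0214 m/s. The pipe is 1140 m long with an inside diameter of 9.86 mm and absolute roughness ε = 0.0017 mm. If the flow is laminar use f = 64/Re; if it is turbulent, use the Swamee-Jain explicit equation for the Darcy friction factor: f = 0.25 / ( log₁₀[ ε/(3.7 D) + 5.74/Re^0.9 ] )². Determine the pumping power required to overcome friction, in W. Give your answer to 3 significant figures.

P ≈ 0.00320 W

Reynolds number Re = ρVD/μ = 615 · 0.0214 · 0.00986 / 0.000244 = 531.8.
Re < 2300 → laminar flow, so f = 64/Re = 64/531.8 = 0.1203 (the turbulent correlation is not needed).
Darcy-Weisbach: ΔP = f(L/D)(ρV²/2) = 0.1203·(1140/0.00986)·(615·0.0214²/2) = 0.1203·1.156e+05·0.1408 = 1959 Pa.
Q = V·A = 0.0214·7.636e-05 = 1.634e-06 m³/s.
Pumping power P = QΔP = 1.634e-06·1959 = 0.003202 W = 0.00320 W.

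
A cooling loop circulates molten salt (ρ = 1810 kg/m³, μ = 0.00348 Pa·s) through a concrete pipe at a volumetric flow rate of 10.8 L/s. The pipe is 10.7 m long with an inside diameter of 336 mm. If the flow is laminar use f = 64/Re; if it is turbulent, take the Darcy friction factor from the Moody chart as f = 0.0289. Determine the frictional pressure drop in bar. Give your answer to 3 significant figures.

ΔP ≈ 1.24×10^-4 bar

Q = 10.8 L/s = 10.8/1000 = 0.0108 m³/s.
Cross-sectional area A = πD²/4 = π(0.336)²/4 = 0.08867 m²; mean velocity V = Q/A = 0.0108/0.08867 = 0.1218 m/s.
Reynolds number Re = ρVD/μ = 1810 · 0.1218 · 0.336 / 0.00348 = 2.129e+04.
Re > 4000 → turbulent; use the Moody-chart value f = 0.0289.
Darcy-Weisbach: ΔP = f(L/D)(ρV²/2) = 0.0289·(10.7/0.336)·(1810·0.1218²/2) = 0.0289·31.85·13.43 = 12.36 Pa.
ΔP = 12.36 Pa = 1.24×10^-4 bar.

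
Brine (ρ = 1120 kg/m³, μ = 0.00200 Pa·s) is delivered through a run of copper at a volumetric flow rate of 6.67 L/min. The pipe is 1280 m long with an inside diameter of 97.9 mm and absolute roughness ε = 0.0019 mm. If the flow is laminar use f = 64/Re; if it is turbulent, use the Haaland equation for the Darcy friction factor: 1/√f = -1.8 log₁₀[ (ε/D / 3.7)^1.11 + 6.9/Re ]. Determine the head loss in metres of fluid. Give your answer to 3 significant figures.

Q = 6.67 L/min = 6.67/60000 = 0.0001112 m³/s.
Cross-sectional area A = πD²/4 = π(0.0979)²/4 = 0.007528 m²; mean velocity V = Q/A = 0.0001112/0.007528 = 0.01477 m/s.
Reynolds number Re = ρVD/μ = 1120 · 0.01477 · 0.0979 / 0.002 = 809.6.
Re < 2300 → laminar flow, so f = 64/Re = 64/809.6 = 0.07905 (the turbulent correlation is not needed).
Darcy-Weisbach: ΔP = f(L/D)(ρV²/2) = 0.07905·(1280/0.0979)·(1120·0.01477²/2) = 0.07905·1.307e+04·0.1221 = 126.2 Pa.
Head loss h_f = ΔP/(ρg) = 126.2/(1120·9.81) = 0.0115 m.

h_f ≈ 0.0115 m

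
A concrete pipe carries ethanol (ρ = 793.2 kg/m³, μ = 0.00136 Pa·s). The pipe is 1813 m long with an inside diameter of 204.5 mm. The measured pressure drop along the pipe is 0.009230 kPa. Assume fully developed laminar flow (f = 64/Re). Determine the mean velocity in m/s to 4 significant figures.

V ≈ 0.004892 m/s

For laminar flow, f = 64/Re with Re = ρVD/μ, so Darcy-Weisbach reduces to ΔP = 32μLV/D². Solving for V: V = ΔP·D²/(32μL) = 9.23·(0.2045)²/(32·0.00136·1813) = 0.004892 m/s.
Check: Re = ρVD/μ = 793.2·0.004892·0.2045/0.00136 = 583.5 < 2300, so the laminar assumption holds.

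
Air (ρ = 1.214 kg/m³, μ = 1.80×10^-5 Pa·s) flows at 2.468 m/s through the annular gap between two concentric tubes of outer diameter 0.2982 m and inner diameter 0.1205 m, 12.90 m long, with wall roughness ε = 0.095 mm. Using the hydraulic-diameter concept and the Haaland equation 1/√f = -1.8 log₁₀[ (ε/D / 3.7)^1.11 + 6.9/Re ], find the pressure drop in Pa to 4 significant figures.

ΔP ≈ 6.608 Pa

Hydraulic diameter D_h = 4A/P = D_o - D_i = 0.2982 - 0.1205 = 0.1777 m.
Re = ρVD_h/μ = 1.214·2.468·0.1777/1.8e-05 = 2.958e+04.
ε/D_h = 9.5e-05/0.1777 = 0.000535; Haaland gives 1/√f = -1.8 log₁₀[5.46e-05+0.000233] = 6.373, so f = 0.02462.
ΔP = f(L/D_h)(ρV²/2) = 0.02462·12.9/0.1777·3.697 = 6.608 Pa.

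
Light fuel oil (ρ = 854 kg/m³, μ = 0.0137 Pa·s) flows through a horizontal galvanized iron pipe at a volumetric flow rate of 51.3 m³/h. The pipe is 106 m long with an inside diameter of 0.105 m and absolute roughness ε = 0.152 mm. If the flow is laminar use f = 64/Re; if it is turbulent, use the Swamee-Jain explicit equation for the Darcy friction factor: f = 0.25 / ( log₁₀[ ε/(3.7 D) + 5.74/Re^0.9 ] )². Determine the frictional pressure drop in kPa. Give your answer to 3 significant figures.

Q = 51.3 m³/h = 51.3/3600 = 0.01425 m³/s.
Cross-sectional area A = πD²/4 = π(0.105)²/4 = 0.008659 m²; mean velocity V = Q/A = 0.01425/0.008659 = 1.646 m/s.
Reynolds number Re = ρVD/μ = 854 · 1.646 · 0.105 / 0.0137 = 1.077e+04.
Re > 4000 → turbulent. Relative roughness ε/D = 0.000152/0.105 = 0.00145. Swamee-Jain: f = 0.25/(log₁₀[0.00145/3.7 + 5.74/1.077e+04^0.9])² = 0.25/(log₁₀[0.000391 + 0.00135])² = 0.25/(-2.76)² = 0.03283.
Darcy-Weisbach: ΔP = f(L/D)(ρV²/2) = 0.03283·(106/0.105)·(854·1.646²/2) = 0.03283·1010·1156 = 3.833e+04 Pa.
ΔP = 3.833e+04 Pa = 38.3 kPa.

ΔP ≈ 38.3 kPa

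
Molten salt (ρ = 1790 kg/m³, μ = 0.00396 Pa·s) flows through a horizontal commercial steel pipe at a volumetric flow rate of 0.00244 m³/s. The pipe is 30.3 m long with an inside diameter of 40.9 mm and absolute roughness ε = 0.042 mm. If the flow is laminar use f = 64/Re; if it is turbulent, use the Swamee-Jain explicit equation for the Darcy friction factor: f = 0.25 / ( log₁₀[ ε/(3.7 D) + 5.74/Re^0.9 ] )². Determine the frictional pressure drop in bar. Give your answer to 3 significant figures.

ΔP ≈ 0.586 bar

Cross-sectional area A = πD²/4 = π(0.0409)²/4 = 0.001314 m²; mean velocity V = Q/A = 0.00244/0.001314 = 1.857 m/s.
Reynolds number Re = ρVD/μ = 1790 · 1.857 · 0.0409 / 0.00396 = 3.433e+04.
Re > 4000 → turbulent. Relative roughness ε/D = 4.2e-05/0.0409 = 0.00103. Swamee-Jain: f = 0.25/(log₁₀[0.00103/3.7 + 5.74/3.433e+04^0.9])² = 0.25/(log₁₀[0.000278 + 0.000475])² = 0.25/(-3.123)² = 0.02563.
Darcy-Weisbach: ΔP = f(L/D)(ρV²/2) = 0.02563·(30.3/0.0409)·(1790·1.857²/2) = 0.02563·740.8·3087 = 5.86e+04 Pa.
ΔP = 5.86e+04 Pa = 0.586 bar.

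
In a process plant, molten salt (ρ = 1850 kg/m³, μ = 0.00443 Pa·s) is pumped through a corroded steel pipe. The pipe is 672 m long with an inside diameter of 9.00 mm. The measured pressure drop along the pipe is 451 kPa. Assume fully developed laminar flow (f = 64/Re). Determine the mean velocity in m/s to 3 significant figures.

V ≈ 0.383 m/s

For laminar flow, f = 64/Re with Re = ρVD/μ, so Darcy-Weisbach reduces to ΔP = 32μLV/D². Solving for V: V = ΔP·D²/(32μL) = 4.51e+05·(0.009)²/(32·0.00443·672) = 0.3835 m/s.
Check: Re = ρVD/μ = 1850·0.3835·0.009/0.00443 = 1441 < 2300, so the laminar assumption holds.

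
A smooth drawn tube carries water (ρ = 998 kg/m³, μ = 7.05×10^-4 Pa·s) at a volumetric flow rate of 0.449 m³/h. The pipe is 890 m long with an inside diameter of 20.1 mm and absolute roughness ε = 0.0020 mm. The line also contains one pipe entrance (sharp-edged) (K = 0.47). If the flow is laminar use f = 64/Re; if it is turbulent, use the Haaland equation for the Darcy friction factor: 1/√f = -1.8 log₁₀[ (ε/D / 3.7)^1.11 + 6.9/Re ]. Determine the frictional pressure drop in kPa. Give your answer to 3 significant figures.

ΔP ≈ 103 kPa

Q = 0.449 m³/h = 0.449/3600 = 0.0001247 m³/s.
Cross-sectional area A = πD²/4 = π(0.0201)²/4 = 0.0003173 m²; mean velocity V = Q/A = 0.0001247/0.0003173 = 0.3931 m/s.
Reynolds number Re = ρVD/μ = 998 · 0.3931 · 0.0201 / 0.000705 = 1.118e+04.
Re > 4000 → turbulent. Relative roughness ε/D = 2e-06/0.0201 = 9.95e-05. Haaland: 1/√f = -1.8 log₁₀[(9.95e-05/3.7)^1.11 + 6.9/1.118e+04] = -1.8 log₁₀[8.45e-06 + 0.000617] = 5.767, so f = 0.03007.
Total minor-loss coefficient ΣK = 1·0.47 = 0.47.
ΔP = [f·L/D + ΣK]·(ρV²/2) = [0.03007·890/0.0201 + 0.47]·(998·0.3931²/2) = [1331 + 0.47]·77.09 = 1.027e+05 Pa.
ΔP = 1.027e+05 Pa = 103 kPa.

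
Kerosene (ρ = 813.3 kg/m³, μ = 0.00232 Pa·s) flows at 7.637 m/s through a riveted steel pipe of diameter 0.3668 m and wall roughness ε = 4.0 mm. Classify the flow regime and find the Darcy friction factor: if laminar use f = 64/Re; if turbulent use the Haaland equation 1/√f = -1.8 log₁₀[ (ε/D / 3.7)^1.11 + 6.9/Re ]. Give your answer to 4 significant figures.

Re = ρVD/μ = 813.3·7.637·0.3668/0.00232 = 9.82e+05.
Re > 4000 → turbulent. ε/D = 0.004/0.3668 = 0.0109; Haaland: 1/√f = -1.8 log₁₀[0.00155 + 7.03e-06] = 5.053, so f = 0.03917.

f ≈ 0.03917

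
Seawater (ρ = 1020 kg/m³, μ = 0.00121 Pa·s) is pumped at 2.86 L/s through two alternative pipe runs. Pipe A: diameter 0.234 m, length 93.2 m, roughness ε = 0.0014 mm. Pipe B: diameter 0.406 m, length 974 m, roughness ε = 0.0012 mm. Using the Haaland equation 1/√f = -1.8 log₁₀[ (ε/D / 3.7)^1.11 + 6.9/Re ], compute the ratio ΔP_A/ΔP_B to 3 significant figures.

Pipe A: V = Q/A = 0.00286/0.04301 = 0.0665 m/s; Re = 1.312e+04; ε/D = 5.98e-06; Haaland → f = 0.02871; ΔP_A = f(L/D)(ρV²/2) = 25.79 Pa.
Pipe B: V = Q/A = 0.00286/0.1295 = 0.02209 m/s; Re = 7561; ε/D = 2.96e-06; Haaland → f = 0.03341; ΔP_B = f(L/D)(ρV²/2) = 19.95 Pa.
ΔP_A/ΔP_B = 25.79/19.95 = 1.29.

ΔP_A/ΔP_B ≈ 1.29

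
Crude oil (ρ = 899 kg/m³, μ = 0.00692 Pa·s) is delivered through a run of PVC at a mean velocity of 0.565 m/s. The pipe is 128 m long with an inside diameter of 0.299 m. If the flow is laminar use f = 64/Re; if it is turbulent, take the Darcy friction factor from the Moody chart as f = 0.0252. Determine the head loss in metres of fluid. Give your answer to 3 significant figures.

h_f ≈ 0.176 m

Reynolds number Re = ρVD/μ = 899 · 0.565 · 0.299 / 0.00692 = 2.195e+04.
Re > 4000 → turbulent; use the Moody-chart value f = 0.0252.
Darcy-Weisbach: ΔP = f(L/D)(ρV²/2) = 0.0252·(128/0.299)·(899·0.565²/2) = 0.0252·428.1·143.5 = 1548 Pa.
Head loss h_f = ΔP/(ρg) = 1548/(899·9.81) = 0.176 m.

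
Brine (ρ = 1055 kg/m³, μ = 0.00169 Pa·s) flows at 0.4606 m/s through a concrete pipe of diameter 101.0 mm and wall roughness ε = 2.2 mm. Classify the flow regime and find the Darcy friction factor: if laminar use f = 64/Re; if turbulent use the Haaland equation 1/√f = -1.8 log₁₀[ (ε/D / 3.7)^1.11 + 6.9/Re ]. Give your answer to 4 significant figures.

Re = ρVD/μ = 1055·0.4606·0.101/0.00169 = 2.904e+04.
Re > 4000 → turbulent. ε/D = 0.0022/0.101 = 0.0218; Haaland: 1/√f = -1.8 log₁₀[0.00335 + 0.000238] = 4.402, so f = 0.0516.

f ≈ 0.05160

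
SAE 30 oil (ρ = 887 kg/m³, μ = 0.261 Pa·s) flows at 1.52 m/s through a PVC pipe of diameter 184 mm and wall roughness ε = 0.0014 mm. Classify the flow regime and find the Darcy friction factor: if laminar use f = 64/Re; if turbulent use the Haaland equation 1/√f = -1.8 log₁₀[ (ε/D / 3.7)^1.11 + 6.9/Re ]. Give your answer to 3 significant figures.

Re = ρVD/μ = 887·1.52·0.184/0.261 = 950.5.
Re < 2300 → laminar, so f = 64/Re = 0.06733 (roughness is irrelevant in laminar flow).

f ≈ 0.0673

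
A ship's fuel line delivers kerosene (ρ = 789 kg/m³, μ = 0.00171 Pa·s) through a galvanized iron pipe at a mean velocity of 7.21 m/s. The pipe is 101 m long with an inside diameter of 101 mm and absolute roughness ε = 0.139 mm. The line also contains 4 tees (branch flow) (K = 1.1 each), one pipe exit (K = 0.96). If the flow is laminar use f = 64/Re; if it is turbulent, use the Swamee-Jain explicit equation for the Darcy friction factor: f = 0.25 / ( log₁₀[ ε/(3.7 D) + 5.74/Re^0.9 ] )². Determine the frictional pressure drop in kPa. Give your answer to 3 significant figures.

Reynolds number Re = ρVD/μ = 789 · 7.21 · 0.101 / 0.00171 = 3.36e+05.
Re > 4000 → turbulent. Relative roughness ε/D = 0.000139/0.101 = 0.00138. Swamee-Jain: f = 0.25/(log₁₀[0.00138/3.7 + 5.74/3.36e+05^0.9])² = 0.25/(log₁₀[0.000372 + 6.1e-05])² = 0.25/(-3.364)² = 0.0221.
Total minor-loss coefficient ΣK = 4·1.1 + 1·0.96 = 5.36.
ΔP = [f·L/D + ΣK]·(ρV²/2) = [0.0221·101/0.101 + 5.36]·(789·7.21²/2) = [22.1 + 5.36]·2.051e+04 = 5.631e+05 Pa.
ΔP = 5.631e+05 Pa = 563 kPa.

ΔP ≈ 563 kPa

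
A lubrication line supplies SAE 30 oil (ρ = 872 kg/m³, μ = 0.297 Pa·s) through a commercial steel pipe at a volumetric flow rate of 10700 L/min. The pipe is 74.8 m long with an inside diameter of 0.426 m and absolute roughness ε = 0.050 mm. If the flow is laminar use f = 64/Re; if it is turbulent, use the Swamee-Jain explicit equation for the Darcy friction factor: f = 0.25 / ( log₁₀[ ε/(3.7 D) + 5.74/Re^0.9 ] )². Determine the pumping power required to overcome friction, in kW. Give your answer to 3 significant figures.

P ≈ 0.874 kW

Q = 10700 L/min = 10700/60000 = 0.1783 m³/s.
Cross-sectional area A = πD²/4 = π(0.426)²/4 = 0.1425 m²; mean velocity V = Q/A = 0.1783/0.1425 = 1.251 m/s.
Reynolds number Re = ρVD/μ = 872 · 1.251 · 0.426 / 0.297 = 1565.
Re < 2300 → laminar flow, so f = 64/Re = 64/1565 = 0.0409 (the turbulent correlation is not needed).
Darcy-Weisbach: ΔP = f(L/D)(ρV²/2) = 0.0409·(74.8/0.426)·(872·1.251²/2) = 0.0409·175.6·682.5 = 4901 Pa.
Pumping power P = QΔP = 0.1783·4901 = 874.1 W = 0.874 kW.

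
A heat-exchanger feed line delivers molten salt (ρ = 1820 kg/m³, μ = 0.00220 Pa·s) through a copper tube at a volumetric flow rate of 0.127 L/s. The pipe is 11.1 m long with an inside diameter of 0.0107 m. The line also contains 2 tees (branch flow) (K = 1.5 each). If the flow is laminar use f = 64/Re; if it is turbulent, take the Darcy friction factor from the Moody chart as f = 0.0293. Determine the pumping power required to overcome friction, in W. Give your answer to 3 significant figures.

P ≈ 7.70 W

Q = 0.127 L/s = 0.127/1000 = 0.000127 m³/s.
Cross-sectional area A = πD²/4 = π(0.0107)²/4 = 8.992e-05 m²; mean velocity V = Q/A = 0.000127/8.992e-05 = 1.412 m/s.
Reynolds number Re = ρVD/μ = 1820 · 1.412 · 0.0107 / 0.0022 = 1.25e+04.
Re > 4000 → turbulent; use the Moody-chart value f = 0.0293.
Total minor-loss coefficient ΣK = 2·1.5 = 3.
ΔP = [f·L/D + ΣK]·(ρV²/2) = [0.0293·11.1/0.0107 + 3]·(1820·1.412²/2) = [30.4 + 3]·1815 = 6.062e+04 Pa.
Pumping power P = QΔP = 0.000127·6.062e+04 = 7.699 W = 7.70 W.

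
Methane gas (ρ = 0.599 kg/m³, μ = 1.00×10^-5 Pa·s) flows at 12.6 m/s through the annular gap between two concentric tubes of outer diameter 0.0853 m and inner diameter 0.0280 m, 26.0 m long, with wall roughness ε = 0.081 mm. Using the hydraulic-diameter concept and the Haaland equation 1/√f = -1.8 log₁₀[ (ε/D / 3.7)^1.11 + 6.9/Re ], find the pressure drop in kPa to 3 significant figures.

Hydraulic diameter D_h = 4A/P = D_o - D_i = 0.0853 - 0.028 = 0.0573 m.
Re = ρVD_h/μ = 0.599·12.6·0.0573/1e-05 = 4.325e+04.
ε/D_h = 8.1e-05/0.0573 = 0.00141; Haaland gives 1/√f = -1.8 log₁₀[0.000161+0.00016] = 6.29, so f = 0.02528.
ΔP = f(L/D_h)(ρV²/2) = 0.02528·26/0.0573·47.55 = 545.3 Pa.
ΔP = 0.545 kPa.

ΔP ≈ 0.545 kPa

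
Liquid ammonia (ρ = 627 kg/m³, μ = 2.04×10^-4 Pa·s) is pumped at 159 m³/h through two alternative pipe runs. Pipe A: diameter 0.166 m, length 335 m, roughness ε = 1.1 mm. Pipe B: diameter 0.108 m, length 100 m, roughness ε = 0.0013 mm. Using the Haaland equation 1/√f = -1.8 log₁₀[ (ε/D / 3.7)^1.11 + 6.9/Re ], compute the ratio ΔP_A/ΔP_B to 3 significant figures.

Pipe A: V = Q/A = 0.04417/0.02164 = 2.041 m/s; Re = 1.041e+06; ε/D = 0.00663; Haaland → f = 0.03327; ΔP_A = f(L/D)(ρV²/2) = 8.766e+04 Pa.
Pipe B: V = Q/A = 0.04417/0.009161 = 4.821 m/s; Re = 1.6e+06; ε/D = 1.2e-05; Haaland → f = 0.01103; ΔP_B = f(L/D)(ρV²/2) = 7.44e+04 Pa.
ΔP_A/ΔP_B = 8.766e+04/7.44e+04 = 1.18.

ΔP_A/ΔP_B ≈ 1.18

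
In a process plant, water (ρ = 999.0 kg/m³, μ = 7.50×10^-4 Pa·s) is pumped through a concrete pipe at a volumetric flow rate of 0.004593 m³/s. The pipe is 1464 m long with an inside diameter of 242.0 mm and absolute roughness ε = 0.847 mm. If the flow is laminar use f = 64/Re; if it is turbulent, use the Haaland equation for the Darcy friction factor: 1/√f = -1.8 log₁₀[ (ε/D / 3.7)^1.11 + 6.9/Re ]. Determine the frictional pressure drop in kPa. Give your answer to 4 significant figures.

Cross-sectional area A = πD²/4 = π(0.242)²/4 = 0.046 m²; mean velocity V = Q/A = 0.004593/0.046 = 0.09986 m/s.
Reynolds number Re = ρVD/μ = 999 · 0.09986 · 0.242 / 0.00075 = 3.219e+04.
Re > 4000 → turbulent. Relative roughness ε/D = 0.000847/0.242 = 0.0035. Haaland: 1/√f = -1.8 log₁₀[(0.0035/3.7)^1.11 + 6.9/3.219e+04] = -1.8 log₁₀[0.00044 + 0.000214] = 5.732, so f = 0.03044.
Darcy-Weisbach: ΔP = f(L/D)(ρV²/2) = 0.03044·(1464/0.242)·(999·0.09986²/2) = 0.03044·6050·4.981 = 917.1 Pa.
ΔP = 917.1 Pa = 0.9171 kPa.

ΔP ≈ 0.9171 kPa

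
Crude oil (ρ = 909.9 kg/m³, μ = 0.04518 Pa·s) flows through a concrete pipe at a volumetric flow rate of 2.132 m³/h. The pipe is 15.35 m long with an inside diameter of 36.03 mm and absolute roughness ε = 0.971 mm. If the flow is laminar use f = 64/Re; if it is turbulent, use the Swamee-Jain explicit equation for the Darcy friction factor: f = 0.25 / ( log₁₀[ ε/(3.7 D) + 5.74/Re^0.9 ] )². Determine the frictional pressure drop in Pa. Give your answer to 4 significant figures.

ΔP ≈ 9930 Pa

Q = 2.132 m³/h = 2.132/3600 = 0.0005922 m³/s.
Cross-sectional area A = πD²/4 = π(0.03603)²/4 = 0.00102 m²; mean velocity V = Q/A = 0.0005922/0.00102 = 0.5809 m/s.
Reynolds number Re = ρVD/μ = 909.9 · 0.5809 · 0.03603 / 0.0452 = 421.5.
Re < 2300 → laminar flow, so f = 64/Re = 64/421.5 = 0.1518 (the turbulent correlation is not needed).
Darcy-Weisbach: ΔP = f(L/D)(ρV²/2) = 0.1518·(15.35/0.03603)·(909.9·0.5809²/2) = 0.1518·426·153.5 = 9930 Pa.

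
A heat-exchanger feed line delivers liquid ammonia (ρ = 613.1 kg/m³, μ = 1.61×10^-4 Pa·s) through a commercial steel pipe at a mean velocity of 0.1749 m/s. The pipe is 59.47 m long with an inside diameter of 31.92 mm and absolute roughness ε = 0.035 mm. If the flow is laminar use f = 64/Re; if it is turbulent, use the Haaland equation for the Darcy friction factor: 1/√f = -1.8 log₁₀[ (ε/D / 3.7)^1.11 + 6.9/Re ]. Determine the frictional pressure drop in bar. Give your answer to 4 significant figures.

ΔP ≈ 0.004802 bar

Reynolds number Re = ρVD/μ = 613.1 · 0.1749 · 0.03192 / 0.000161 = 2.126e+04.
Re > 4000 → turbulent. Relative roughness ε/D = 3.5e-05/0.03192 = 0.0011. Haaland: 1/√f = -1.8 log₁₀[(0.0011/3.7)^1.11 + 6.9/2.126e+04] = -1.8 log₁₀[0.000121 + 0.000325] = 6.032, so f = 0.02749.
Darcy-Weisbach: ΔP = f(L/D)(ρV²/2) = 0.02749·(59.47/0.03192)·(613.1·0.1749²/2) = 0.02749·1863·9.377 = 480.2 Pa.
ΔP = 480.2 Pa = 0.004802 bar.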